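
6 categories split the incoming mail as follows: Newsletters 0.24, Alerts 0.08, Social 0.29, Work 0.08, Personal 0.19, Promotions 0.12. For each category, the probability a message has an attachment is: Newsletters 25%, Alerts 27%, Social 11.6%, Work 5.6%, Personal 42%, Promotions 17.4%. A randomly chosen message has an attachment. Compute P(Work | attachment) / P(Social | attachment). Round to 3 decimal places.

0.133

By Bayes' rule, posterior ∝ prior × likelihood:
  Newsletters: 0.24 × 0.25 = 0.06
  Alerts: 0.08 × 0.27 = 0.0216
  Social: 0.29 × 0.116 = 0.03364
  Work: 0.08 × 0.056 = 0.00448
  Personal: 0.19 × 0.42 = 0.0798
  Promotions: 0.12 × 0.174 = 0.02088
Total = 0.2204.
The ratio is 0.00448 / 0.03364 (the normalizer cancels) = 0.133.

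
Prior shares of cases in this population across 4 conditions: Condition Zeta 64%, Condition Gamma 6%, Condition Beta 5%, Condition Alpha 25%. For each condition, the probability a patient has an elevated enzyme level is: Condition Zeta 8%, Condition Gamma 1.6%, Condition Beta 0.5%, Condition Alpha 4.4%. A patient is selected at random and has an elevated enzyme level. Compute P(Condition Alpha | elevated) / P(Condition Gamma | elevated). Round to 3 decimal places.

Unnormalized posteriors (prior × likelihood):
  Condition Zeta: 0.64 × 0.08 = 0.0512
  Condition Gamma: 0.06 × 0.016 = 0.00096
  Condition Beta: 0.05 × 0.005 = 0.00025
  Condition Alpha: 0.25 × 0.044 = 0.011
Normalizing constant = 0.06341.
The ratio is 0.011 / 0.00096 (the normalizer cancels) = 11.458.

11.458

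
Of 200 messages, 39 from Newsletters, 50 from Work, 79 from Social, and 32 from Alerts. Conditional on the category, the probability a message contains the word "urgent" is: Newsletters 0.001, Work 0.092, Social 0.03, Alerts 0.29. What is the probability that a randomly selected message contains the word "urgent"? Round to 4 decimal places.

Prior × likelihood for each hypothesis:
  Newsletters: 0.195 × 0.001 = 0.000195
  Work: 0.25 × 0.092 = 0.023
  Social: 0.395 × 0.03 = 0.01185
  Alerts: 0.16 × 0.29 = 0.0464
P(urgent-flag) = 0.000195 + 0.023 + 0.01185 + 0.0464 = 0.081445 → 0.0814.

0.0814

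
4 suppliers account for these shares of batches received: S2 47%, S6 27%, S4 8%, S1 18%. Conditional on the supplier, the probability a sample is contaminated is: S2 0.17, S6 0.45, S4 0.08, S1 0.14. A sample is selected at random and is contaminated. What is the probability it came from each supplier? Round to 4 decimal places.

By Bayes' rule, posterior ∝ prior × likelihood:
  S2: 0.47 × 0.17 = 0.0799
  S6: 0.27 × 0.45 = 0.1215
  S4: 0.08 × 0.08 = 0.0064
  S1: 0.18 × 0.14 = 0.0252
Total = 0.233.
P(S2 | contaminated) = 0.0799/0.233 ≈ 0.3429
P(S6 | contaminated) = 0.1215/0.233 ≈ 0.5215
P(S4 | contaminated) = 0.0064/0.233 ≈ 0.0275
P(S1 | contaminated) = 0.0252/0.233 ≈ 0.1082

S2 0.3429, S6 0.5215, S4 0.0275, S1 0.1082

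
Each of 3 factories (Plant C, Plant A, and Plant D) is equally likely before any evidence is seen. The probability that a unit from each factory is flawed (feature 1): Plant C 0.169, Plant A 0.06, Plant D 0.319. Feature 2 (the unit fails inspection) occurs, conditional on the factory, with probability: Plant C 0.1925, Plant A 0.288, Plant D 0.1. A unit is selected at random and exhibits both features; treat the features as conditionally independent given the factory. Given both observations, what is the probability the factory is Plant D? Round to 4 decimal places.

With a uniform prior (1/3 each), posterior ∝ likelihood:
  Plant C: 0.169 × 0.1925 = 0.0325325
  Plant A: 0.06 × 0.288 = 0.01728
  Plant D: 0.319 × 0.1 = 0.0319
Sum = 0.0817125.
P(Plant D | evidence) = 0.0319 / 0.0817125 ≈ 0.3904.

0.3904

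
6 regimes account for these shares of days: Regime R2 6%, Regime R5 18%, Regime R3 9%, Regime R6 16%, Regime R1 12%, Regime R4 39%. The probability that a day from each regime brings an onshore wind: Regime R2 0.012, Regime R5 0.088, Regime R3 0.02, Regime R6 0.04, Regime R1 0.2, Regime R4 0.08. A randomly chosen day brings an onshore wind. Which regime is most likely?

Regime R4

Unnormalized posteriors (prior × likelihood):
  Regime R2: 0.06 × 0.012 = 0.00072
  Regime R5: 0.18 × 0.088 = 0.01584
  Regime R3: 0.09 × 0.02 = 0.0018
  Regime R6: 0.16 × 0.04 = 0.0064
  Regime R1: 0.12 × 0.2 = 0.024
  Regime R4: 0.39 × 0.08 = 0.0312
Total = 0.07996.
Largest term belongs to Regime R4, so Regime R4 is most probable.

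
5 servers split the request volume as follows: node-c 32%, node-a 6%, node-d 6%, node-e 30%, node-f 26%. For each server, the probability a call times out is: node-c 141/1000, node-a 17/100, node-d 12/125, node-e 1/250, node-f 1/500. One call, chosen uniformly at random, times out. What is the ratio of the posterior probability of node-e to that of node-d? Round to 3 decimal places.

Unnormalized posteriors (prior × likelihood):
  node-c: 0.32 × 0.141 = 0.04512
  node-a: 0.06 × 0.17 = 0.0102
  node-d: 0.06 × 0.096 = 0.00576
  node-e: 0.3 × 0.004 = 0.0012
  node-f: 0.26 × 0.002 = 0.00052
Normalizing constant = 0.0628.
The ratio is 0.0012 / 0.00576 (the normalizer cancels) = 0.208.

0.208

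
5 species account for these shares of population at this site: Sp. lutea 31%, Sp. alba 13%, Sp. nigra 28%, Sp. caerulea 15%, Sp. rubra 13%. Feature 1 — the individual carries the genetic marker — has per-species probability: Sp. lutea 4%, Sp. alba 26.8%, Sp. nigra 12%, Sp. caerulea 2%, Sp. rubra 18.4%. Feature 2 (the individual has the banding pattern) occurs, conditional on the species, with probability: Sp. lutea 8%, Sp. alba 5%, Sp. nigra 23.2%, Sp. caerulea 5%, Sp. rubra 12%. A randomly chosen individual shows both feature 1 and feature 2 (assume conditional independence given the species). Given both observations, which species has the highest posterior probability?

Compute prior × likelihood for every hypothesis:
  Sp. lutea: 0.31 × 0.04 × 0.08 = 0.000992
  Sp. alba: 0.13 × 0.268 × 0.05 = 0.001742
  Sp. nigra: 0.28 × 0.12 × 0.232 = 0.0077952
  Sp. caerulea: 0.15 × 0.02 × 0.05 = 0.00015
  Sp. rubra: 0.13 × 0.184 × 0.12 = 0.0028704
Sum = 0.0135496.
Largest term belongs to Sp. nigra, so Sp. nigra is most probable.

Sp. nigra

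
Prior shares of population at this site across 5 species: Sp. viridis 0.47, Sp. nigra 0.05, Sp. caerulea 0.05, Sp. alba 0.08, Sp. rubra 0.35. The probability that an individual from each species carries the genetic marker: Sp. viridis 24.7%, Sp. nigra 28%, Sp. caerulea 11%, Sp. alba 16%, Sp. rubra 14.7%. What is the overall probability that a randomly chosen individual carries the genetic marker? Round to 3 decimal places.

By Bayes' rule, posterior ∝ prior × likelihood:
  Sp. viridis: 0.47 × 0.247 = 0.11609
  Sp. nigra: 0.05 × 0.28 = 0.014
  Sp. caerulea: 0.05 × 0.11 = 0.0055
  Sp. alba: 0.08 × 0.16 = 0.0128
  Sp. rubra: 0.35 × 0.147 = 0.05145
P(marker) = 0.11609 + 0.014 + 0.0055 + 0.0128 + 0.05145 = 0.19984 → 0.200.

0.200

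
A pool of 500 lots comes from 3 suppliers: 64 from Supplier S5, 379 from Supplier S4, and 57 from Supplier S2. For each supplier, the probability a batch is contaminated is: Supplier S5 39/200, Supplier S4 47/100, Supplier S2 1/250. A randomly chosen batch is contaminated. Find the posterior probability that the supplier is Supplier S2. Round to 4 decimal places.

0.0012

Compute prior × likelihood for every hypothesis:
  Supplier S5: 0.128 × 0.195 = 0.02496
  Supplier S4: 0.758 × 0.47 = 0.35626
  Supplier S2: 0.114 × 0.004 = 0.000456
Total = 0.381676.
P(Supplier S2 | evidence) = 0.000456 / 0.381676 ≈ 0.0012.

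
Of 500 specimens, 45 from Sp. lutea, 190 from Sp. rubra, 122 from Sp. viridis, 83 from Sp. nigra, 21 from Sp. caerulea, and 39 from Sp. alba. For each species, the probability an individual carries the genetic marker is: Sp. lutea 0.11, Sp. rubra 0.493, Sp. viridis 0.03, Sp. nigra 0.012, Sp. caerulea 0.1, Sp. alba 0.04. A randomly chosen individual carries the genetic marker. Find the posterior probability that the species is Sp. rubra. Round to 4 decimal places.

By Bayes' rule, posterior ∝ prior × likelihood:
  Sp. lutea: 0.09 × 0.11 = 0.0099
  Sp. rubra: 0.38 × 0.493 = 0.18734
  Sp. viridis: 0.244 × 0.03 = 0.00732
  Sp. nigra: 0.166 × 0.012 = 0.001992
  Sp. caerulea: 0.042 × 0.1 = 0.0042
  Sp. alba: 0.078 × 0.04 = 0.00312
Sum = 0.213872.
P(Sp. rubra | evidence) = 0.18734 / 0.213872 ≈ 0.8759.

0.8759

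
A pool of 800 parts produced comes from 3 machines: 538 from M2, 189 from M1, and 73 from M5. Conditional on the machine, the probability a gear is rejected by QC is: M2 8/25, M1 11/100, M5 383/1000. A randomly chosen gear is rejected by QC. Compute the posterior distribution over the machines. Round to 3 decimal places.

Prior × likelihood for each hypothesis:
  M2: 0.6725 × 0.32 = 0.2152
  M1: 0.23625 × 0.11 = 0.0259875
  M5: 0.09125 × 0.383 = 0.03494875
Sum = 0.27613625.
P(M2 | rejected) = 0.2152/0.27613625 ≈ 0.779
P(M1 | rejected) = 0.0259875/0.27613625 ≈ 0.094
P(M5 | rejected) = 0.03494875/0.27613625 ≈ 0.127
(Check: 0.779+0.094+0.127 = 1.000.)

M2 0.779, M1 0.094, M5 0.127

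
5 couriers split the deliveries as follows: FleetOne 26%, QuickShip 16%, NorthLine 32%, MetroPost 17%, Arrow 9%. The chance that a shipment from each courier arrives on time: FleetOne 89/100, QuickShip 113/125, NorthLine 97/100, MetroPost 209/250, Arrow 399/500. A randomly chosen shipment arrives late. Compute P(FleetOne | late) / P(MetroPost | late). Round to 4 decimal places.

Taking complements, P(late | each) = FleetOne 0.11, QuickShip 0.096, NorthLine 0.03, MetroPost 0.164, Arrow 0.202.
Unnormalized posteriors (prior × likelihood):
  FleetOne: 0.26 × 0.11 = 0.0286
  QuickShip: 0.16 × 0.096 = 0.01536
  NorthLine: 0.32 × 0.03 = 0.0096
  MetroPost: 0.17 × 0.164 = 0.02788
  Arrow: 0.09 × 0.202 = 0.01818
Sum = 0.09962.
The ratio is 0.0286 / 0.02788 (the normalizer cancels) = 1.0258.

1.0258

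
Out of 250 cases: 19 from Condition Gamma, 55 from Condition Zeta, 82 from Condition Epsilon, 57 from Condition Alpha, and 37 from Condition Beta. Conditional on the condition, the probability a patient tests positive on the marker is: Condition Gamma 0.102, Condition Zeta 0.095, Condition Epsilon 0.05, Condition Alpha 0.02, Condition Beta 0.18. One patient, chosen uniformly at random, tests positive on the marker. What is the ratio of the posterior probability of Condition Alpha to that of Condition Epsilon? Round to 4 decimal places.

0.2780

By Bayes' rule, posterior ∝ prior × likelihood:
  Condition Gamma: 0.076 × 0.102 = 0.007752
  Condition Zeta: 0.22 × 0.095 = 0.0209
  Condition Epsilon: 0.328 × 0.05 = 0.0164
  Condition Alpha: 0.228 × 0.02 = 0.00456
  Condition Beta: 0.148 × 0.18 = 0.02664
Total = 0.076252.
The ratio is 0.00456 / 0.0164 (the normalizer cancels) = 0.2780.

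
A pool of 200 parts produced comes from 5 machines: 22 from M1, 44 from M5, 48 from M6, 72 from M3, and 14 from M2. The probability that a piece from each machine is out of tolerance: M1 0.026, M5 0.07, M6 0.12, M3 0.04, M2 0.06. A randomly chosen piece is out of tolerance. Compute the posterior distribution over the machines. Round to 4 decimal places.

By Bayes' rule, posterior ∝ prior × likelihood:
  M1: 0.11 × 0.026 = 0.00286
  M5: 0.22 × 0.07 = 0.0154
  M6: 0.24 × 0.12 = 0.0288
  M3: 0.36 × 0.04 = 0.0144
  M2: 0.07 × 0.06 = 0.0042
Sum = 0.06566.
P(M1 | oversize) = 0.00286/0.06566 ≈ 0.0436
P(M5 | oversize) = 0.0154/0.06566 ≈ 0.2345
P(M6 | oversize) = 0.0288/0.06566 ≈ 0.4386
P(M3 | oversize) = 0.0144/0.06566 ≈ 0.2193
P(M2 | oversize) = 0.0042/0.06566 ≈ 0.0640

M1 0.0436, M5 0.2345, M6 0.4386, M3 0.2193, M2 0.0640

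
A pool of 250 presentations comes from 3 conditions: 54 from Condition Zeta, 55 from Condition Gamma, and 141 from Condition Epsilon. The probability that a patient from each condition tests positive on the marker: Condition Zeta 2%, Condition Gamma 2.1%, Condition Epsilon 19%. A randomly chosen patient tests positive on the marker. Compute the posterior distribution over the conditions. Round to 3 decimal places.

Condition Zeta 0.037, Condition Gamma 0.040, Condition Epsilon 0.923

Unnormalized posteriors (prior × likelihood):
  Condition Zeta: 0.216 × 0.02 = 0.00432
  Condition Gamma: 0.22 × 0.021 = 0.00462
  Condition Epsilon: 0.564 × 0.19 = 0.10716
Normalizing constant = 0.1161.
P(Condition Zeta | marker-positive) = 0.00432/0.1161 ≈ 0.037
P(Condition Gamma | marker-positive) = 0.00462/0.1161 ≈ 0.040
P(Condition Epsilon | marker-positive) = 0.10716/0.1161 ≈ 0.923
(Check: 0.037+0.040+0.923 = 1.000.)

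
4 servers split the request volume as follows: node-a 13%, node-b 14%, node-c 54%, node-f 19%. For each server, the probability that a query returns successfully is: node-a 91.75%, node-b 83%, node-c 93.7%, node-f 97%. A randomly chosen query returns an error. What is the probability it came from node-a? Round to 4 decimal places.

0.1445

Taking complements, P(error | each) = node-a 0.0825, node-b 0.17, node-c 0.063, node-f 0.03.
Prior × likelihood for each hypothesis:
  node-a: 0.13 × 0.0825 = 0.010725
  node-b: 0.14 × 0.17 = 0.0238
  node-c: 0.54 × 0.063 = 0.03402
  node-f: 0.19 × 0.03 = 0.0057
Sum = 0.074245.
P(node-a | evidence) = 0.010725 / 0.074245 ≈ 0.1445.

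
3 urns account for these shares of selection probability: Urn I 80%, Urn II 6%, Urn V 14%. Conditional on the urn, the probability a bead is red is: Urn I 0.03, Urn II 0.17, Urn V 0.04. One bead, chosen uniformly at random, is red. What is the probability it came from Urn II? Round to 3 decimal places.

0.256

By Bayes' rule, posterior ∝ prior × likelihood:
  Urn I: 0.8 × 0.03 = 0.024
  Urn II: 0.06 × 0.17 = 0.0102
  Urn V: 0.14 × 0.04 = 0.0056
Sum = 0.0398.
P(Urn II | evidence) = 0.0102 / 0.0398 ≈ 0.256.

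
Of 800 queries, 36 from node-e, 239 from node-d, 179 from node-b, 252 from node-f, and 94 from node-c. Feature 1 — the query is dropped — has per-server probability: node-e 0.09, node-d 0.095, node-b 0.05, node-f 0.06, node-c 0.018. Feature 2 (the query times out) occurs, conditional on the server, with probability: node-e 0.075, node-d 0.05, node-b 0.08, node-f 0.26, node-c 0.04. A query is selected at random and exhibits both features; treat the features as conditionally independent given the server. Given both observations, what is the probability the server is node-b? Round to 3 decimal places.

0.118

Prior × likelihood for each hypothesis:
  node-e: 0.045 × 0.09 × 0.075 = 0.00030375
  node-d: 0.29875 × 0.095 × 0.05 = 0.0014190625
  node-b: 0.22375 × 0.05 × 0.08 = 0.000895
  node-f: 0.315 × 0.06 × 0.26 = 0.004914
  node-c: 0.1175 × 0.018 × 0.04 = 0.0000846
Total = 0.0076164125.
P(node-b | evidence) = 0.000895 / 0.0076164125 ≈ 0.118.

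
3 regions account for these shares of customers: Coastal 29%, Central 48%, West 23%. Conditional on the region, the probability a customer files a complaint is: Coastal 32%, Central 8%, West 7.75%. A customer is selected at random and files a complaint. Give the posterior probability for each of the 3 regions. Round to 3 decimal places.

Prior × likelihood for each hypothesis:
  Coastal: 0.29 × 0.32 = 0.0928
  Central: 0.48 × 0.08 = 0.0384
  West: 0.23 × 0.0775 = 0.017825
Sum = 0.149025.
P(Coastal | complaint) = 0.0928/0.149025 ≈ 0.623
P(Central | complaint) = 0.0384/0.149025 ≈ 0.258
P(West | complaint) = 0.017825/0.149025 ≈ 0.120

Coastal 0.623, Central 0.258, West 0.120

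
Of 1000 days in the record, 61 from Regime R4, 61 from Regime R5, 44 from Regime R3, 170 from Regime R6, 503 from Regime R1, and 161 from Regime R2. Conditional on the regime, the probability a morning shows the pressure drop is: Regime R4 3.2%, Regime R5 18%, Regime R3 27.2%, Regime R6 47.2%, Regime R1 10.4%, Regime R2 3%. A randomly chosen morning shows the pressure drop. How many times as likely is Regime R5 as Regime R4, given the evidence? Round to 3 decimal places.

Unnormalized posteriors (prior × likelihood):
  Regime R4: 0.061 × 0.032 = 0.001952
  Regime R5: 0.061 × 0.18 = 0.01098
  Regime R3: 0.044 × 0.272 = 0.011968
  Regime R6: 0.17 × 0.472 = 0.08024
  Regime R1: 0.503 × 0.104 = 0.052312
  Regime R2: 0.161 × 0.03 = 0.00483
Total = 0.162282.
The ratio is 0.01098 / 0.001952 (the normalizer cancels) = 5.625.

5.625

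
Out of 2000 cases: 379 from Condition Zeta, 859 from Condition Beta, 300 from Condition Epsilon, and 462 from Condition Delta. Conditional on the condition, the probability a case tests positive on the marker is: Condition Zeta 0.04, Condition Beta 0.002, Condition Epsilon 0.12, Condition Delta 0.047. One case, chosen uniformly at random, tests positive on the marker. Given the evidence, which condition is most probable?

Unnormalized posteriors (prior × likelihood):
  Condition Zeta: 0.1895 × 0.04 = 0.00758
  Condition Beta: 0.4295 × 0.002 = 0.000859
  Condition Epsilon: 0.15 × 0.12 = 0.018
  Condition Delta: 0.231 × 0.047 = 0.010857
Sum = 0.037296.
Largest term belongs to Condition Epsilon, so Condition Epsilon is most probable.

Condition Epsilon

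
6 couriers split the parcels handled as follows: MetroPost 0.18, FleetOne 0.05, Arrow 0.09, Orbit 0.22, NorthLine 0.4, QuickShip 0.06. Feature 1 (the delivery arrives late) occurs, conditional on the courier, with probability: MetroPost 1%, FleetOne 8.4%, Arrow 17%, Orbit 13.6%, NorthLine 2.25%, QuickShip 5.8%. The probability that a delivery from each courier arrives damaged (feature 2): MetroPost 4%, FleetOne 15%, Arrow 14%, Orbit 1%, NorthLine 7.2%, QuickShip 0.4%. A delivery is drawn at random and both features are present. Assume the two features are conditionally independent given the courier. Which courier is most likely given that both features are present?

Arrow

Unnormalized posteriors (prior × likelihood):
  MetroPost: 0.18 × 0.01 × 0.04 = 0.000072
  FleetOne: 0.05 × 0.084 × 0.15 = 0.00063
  Arrow: 0.09 × 0.17 × 0.14 = 0.002142
  Orbit: 0.22 × 0.136 × 0.01 = 0.0002992
  NorthLine: 0.4 × 0.0225 × 0.072 = 0.000648
  QuickShip: 0.06 × 0.058 × 0.004 = 0.00001392
Normalizing constant = 0.00380512.
Largest term belongs to Arrow, so Arrow is most probable.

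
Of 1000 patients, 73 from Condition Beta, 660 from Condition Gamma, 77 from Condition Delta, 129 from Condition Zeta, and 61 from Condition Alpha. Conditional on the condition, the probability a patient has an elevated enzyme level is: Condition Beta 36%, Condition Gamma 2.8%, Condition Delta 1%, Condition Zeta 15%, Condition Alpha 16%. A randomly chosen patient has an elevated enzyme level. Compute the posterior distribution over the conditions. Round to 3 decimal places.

Unnormalized posteriors (prior × likelihood):
  Condition Beta: 0.073 × 0.36 = 0.02628
  Condition Gamma: 0.66 × 0.028 = 0.01848
  Condition Delta: 0.077 × 0.01 = 0.00077
  Condition Zeta: 0.129 × 0.15 = 0.01935
  Condition Alpha: 0.061 × 0.16 = 0.00976
Total = 0.07464.
P(Condition Beta | elevated) = 0.02628/0.07464 ≈ 0.352
P(Condition Gamma | elevated) = 0.01848/0.07464 ≈ 0.248
P(Condition Delta | elevated) = 0.00077/0.07464 ≈ 0.010
P(Condition Zeta | elevated) = 0.01935/0.07464 ≈ 0.259
P(Condition Alpha | elevated) = 0.00976/0.07464 ≈ 0.131
(Check: 0.352+0.248+0.010+0.259+0.131 = 1.000.)

Condition Beta 0.352, Condition Gamma 0.248, Condition Delta 0.010, Condition Zeta 0.259, Condition Alpha 0.131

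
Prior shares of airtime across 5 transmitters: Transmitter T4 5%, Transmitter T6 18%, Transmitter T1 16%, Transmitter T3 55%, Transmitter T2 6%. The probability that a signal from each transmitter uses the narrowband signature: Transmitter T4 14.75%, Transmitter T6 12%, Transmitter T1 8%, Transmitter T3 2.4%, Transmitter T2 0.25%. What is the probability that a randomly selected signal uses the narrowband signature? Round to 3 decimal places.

By Bayes' rule, posterior ∝ prior × likelihood:
  Transmitter T4: 0.05 × 0.1475 = 0.007375
  Transmitter T6: 0.18 × 0.12 = 0.0216
  Transmitter T1: 0.16 × 0.08 = 0.0128
  Transmitter T3: 0.55 × 0.024 = 0.0132
  Transmitter T2: 0.06 × 0.0025 = 0.00015
P(narrowband) = 0.007375 + 0.0216 + 0.0128 + 0.0132 + 0.00015 = 0.055125 → 0.055.

0.055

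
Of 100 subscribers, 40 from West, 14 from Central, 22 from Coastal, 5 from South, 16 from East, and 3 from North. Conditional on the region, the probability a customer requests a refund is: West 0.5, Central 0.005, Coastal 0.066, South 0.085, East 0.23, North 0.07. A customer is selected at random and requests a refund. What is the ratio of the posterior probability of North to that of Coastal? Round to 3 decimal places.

0.145

By Bayes' rule, posterior ∝ prior × likelihood:
  West: 0.4 × 0.5 = 0.2
  Central: 0.14 × 0.005 = 0.0007
  Coastal: 0.22 × 0.066 = 0.01452
  South: 0.05 × 0.085 = 0.00425
  East: 0.16 × 0.23 = 0.0368
  North: 0.03 × 0.07 = 0.0021
Sum = 0.25837.
The ratio is 0.0021 / 0.01452 (the normalizer cancels) = 0.145.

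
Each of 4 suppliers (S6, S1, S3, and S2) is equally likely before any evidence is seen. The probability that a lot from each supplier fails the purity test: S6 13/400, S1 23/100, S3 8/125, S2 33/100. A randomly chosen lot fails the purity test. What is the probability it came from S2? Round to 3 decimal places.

0.503

With a uniform prior (1/4 each), posterior ∝ likelihood:
  S6: 0.0325
  S1: 0.23
  S3: 0.064
  S2: 0.33
Total = 0.6565.
P(S2 | evidence) = 0.33 / 0.6565 ≈ 0.503.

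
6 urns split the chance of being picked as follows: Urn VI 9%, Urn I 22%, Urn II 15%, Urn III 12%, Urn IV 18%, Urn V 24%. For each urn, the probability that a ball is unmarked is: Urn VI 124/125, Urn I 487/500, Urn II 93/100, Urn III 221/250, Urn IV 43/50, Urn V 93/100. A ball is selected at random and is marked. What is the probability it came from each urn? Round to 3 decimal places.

Urn VI 0.010, Urn I 0.079, Urn II 0.144, Urn III 0.191, Urn IV 0.346, Urn V 0.231

Taking complements, P(marked | each) = Urn VI 0.008, Urn I 0.026, Urn II 0.07, Urn III 0.116, Urn IV 0.14, Urn V 0.07.
Unnormalized posteriors (prior × likelihood):
  Urn VI: 0.09 × 0.008 = 0.00072
  Urn I: 0.22 × 0.026 = 0.00572
  Urn II: 0.15 × 0.07 = 0.0105
  Urn III: 0.12 × 0.116 = 0.01392
  Urn IV: 0.18 × 0.14 = 0.0252
  Urn V: 0.24 × 0.07 = 0.0168
Total = 0.07286.
P(Urn VI | marked) = 0.00072/0.07286 ≈ 0.010
P(Urn I | marked) = 0.00572/0.07286 ≈ 0.079
P(Urn II | marked) = 0.0105/0.07286 ≈ 0.144
P(Urn III | marked) = 0.01392/0.07286 ≈ 0.191
P(Urn IV | marked) = 0.0252/0.07286 ≈ 0.346
P(Urn V | marked) = 0.0168/0.07286 ≈ 0.231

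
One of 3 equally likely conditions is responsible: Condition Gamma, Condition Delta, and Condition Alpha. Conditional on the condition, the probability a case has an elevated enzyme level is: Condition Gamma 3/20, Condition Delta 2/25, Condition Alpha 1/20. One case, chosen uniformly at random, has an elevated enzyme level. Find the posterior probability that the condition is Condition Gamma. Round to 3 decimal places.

With a uniform prior (1/3 each), posterior ∝ likelihood:
  Condition Gamma: 0.15
  Condition Delta: 0.08
  Condition Alpha: 0.05
Total = 0.28.
P(Condition Gamma | evidence) = 0.15 / 0.28 ≈ 0.536.

0.536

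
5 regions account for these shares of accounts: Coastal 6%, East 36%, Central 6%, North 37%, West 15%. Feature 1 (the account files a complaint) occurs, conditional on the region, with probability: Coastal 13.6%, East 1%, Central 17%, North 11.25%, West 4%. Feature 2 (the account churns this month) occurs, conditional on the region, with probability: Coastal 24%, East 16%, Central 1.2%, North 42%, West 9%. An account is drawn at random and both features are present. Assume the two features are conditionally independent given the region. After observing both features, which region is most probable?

North

By Bayes' rule, posterior ∝ prior × likelihood:
  Coastal: 0.06 × 0.136 × 0.24 = 0.0019584
  East: 0.36 × 0.01 × 0.16 = 0.000576
  Central: 0.06 × 0.17 × 0.012 = 0.0001224
  North: 0.37 × 0.1125 × 0.42 = 0.0174825
  West: 0.15 × 0.04 × 0.09 = 0.00054
Normalizing constant = 0.0206793.
Largest term belongs to North, so North is most probable.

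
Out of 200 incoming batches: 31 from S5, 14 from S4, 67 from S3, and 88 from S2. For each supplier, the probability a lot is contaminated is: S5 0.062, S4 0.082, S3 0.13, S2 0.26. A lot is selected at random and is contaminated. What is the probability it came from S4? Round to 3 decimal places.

0.033

Compute prior × likelihood for every hypothesis:
  S5: 0.155 × 0.062 = 0.00961
  S4: 0.07 × 0.082 = 0.00574
  S3: 0.335 × 0.13 = 0.04355
  S2: 0.44 × 0.26 = 0.1144
Total = 0.1733.
P(S4 | evidence) = 0.00574 / 0.1733 ≈ 0.033.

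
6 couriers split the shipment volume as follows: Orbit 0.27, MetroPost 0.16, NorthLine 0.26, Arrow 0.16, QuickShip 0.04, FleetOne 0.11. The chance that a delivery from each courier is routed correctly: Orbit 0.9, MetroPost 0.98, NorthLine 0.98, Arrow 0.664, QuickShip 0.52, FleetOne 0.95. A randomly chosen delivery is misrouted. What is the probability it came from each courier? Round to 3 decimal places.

Orbit 0.237, MetroPost 0.028, NorthLine 0.046, Arrow 0.472, QuickShip 0.169, FleetOne 0.048

Taking complements, P(misrouted | each) = Orbit 0.1, MetroPost 0.02, NorthLine 0.02, Arrow 0.336, QuickShip 0.48, FleetOne 0.05.
Prior × likelihood for each hypothesis:
  Orbit: 0.27 × 0.1 = 0.027
  MetroPost: 0.16 × 0.02 = 0.0032
  NorthLine: 0.26 × 0.02 = 0.0052
  Arrow: 0.16 × 0.336 = 0.05376
  QuickShip: 0.04 × 0.48 = 0.0192
  FleetOne: 0.11 × 0.05 = 0.0055
Total = 0.11386.
P(Orbit | misrouted) = 0.027/0.11386 ≈ 0.237
P(MetroPost | misrouted) = 0.0032/0.11386 ≈ 0.028
P(NorthLine | misrouted) = 0.0052/0.11386 ≈ 0.046
P(Arrow | misrouted) = 0.05376/0.11386 ≈ 0.472
P(QuickShip | misrouted) = 0.0192/0.11386 ≈ 0.169
P(FleetOne | misrouted) = 0.0055/0.11386 ≈ 0.048
(Check: 0.237+0.028+0.046+0.472+0.169+0.048 = 1.000.)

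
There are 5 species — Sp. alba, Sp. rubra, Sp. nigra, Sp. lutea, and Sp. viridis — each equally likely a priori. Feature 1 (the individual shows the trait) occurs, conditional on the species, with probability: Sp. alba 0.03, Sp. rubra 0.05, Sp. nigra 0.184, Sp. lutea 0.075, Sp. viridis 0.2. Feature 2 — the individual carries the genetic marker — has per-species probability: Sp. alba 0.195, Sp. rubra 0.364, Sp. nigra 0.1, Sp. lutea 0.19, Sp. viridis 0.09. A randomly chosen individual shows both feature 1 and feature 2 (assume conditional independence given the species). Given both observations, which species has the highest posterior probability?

Sp. nigra

Since the prior is uniform, the posterior is proportional to the likelihood:
  Sp. alba: 0.03 × 0.195 = 0.00585
  Sp. rubra: 0.05 × 0.364 = 0.0182
  Sp. nigra: 0.184 × 0.1 = 0.0184
  Sp. lutea: 0.075 × 0.19 = 0.01425
  Sp. viridis: 0.2 × 0.09 = 0.018
Normalizing constant = 0.0747.
Largest term belongs to Sp. nigra, so Sp. nigra is most probable.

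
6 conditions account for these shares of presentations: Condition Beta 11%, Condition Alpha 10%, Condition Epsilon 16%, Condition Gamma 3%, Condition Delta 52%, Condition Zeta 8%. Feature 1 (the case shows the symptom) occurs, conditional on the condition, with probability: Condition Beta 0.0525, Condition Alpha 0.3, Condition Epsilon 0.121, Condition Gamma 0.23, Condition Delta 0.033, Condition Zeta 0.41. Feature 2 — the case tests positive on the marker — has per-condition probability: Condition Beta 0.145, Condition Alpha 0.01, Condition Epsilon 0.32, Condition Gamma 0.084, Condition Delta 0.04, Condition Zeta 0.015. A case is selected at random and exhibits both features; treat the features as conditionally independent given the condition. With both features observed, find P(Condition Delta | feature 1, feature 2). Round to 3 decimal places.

Prior × likelihood for each hypothesis:
  Condition Beta: 0.11 × 0.0525 × 0.145 = 0.000837375
  Condition Alpha: 0.1 × 0.3 × 0.01 = 0.0003
  Condition Epsilon: 0.16 × 0.121 × 0.32 = 0.0061952
  Condition Gamma: 0.03 × 0.23 × 0.084 = 0.0005796
  Condition Delta: 0.52 × 0.033 × 0.04 = 0.0006864
  Condition Zeta: 0.08 × 0.41 × 0.015 = 0.000492
Normalizing constant = 0.009090575.
P(Condition Delta | evidence) = 0.0006864 / 0.009090575 ≈ 0.076.

0.076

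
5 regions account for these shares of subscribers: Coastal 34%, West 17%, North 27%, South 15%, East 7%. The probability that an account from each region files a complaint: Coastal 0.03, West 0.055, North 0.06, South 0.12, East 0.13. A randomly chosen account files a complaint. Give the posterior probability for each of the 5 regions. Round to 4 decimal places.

Coastal 0.1623, West 0.1488, North 0.2578, South 0.2864, East 0.1448

Compute prior × likelihood for every hypothesis:
  Coastal: 0.34 × 0.03 = 0.0102
  West: 0.17 × 0.055 = 0.00935
  North: 0.27 × 0.06 = 0.0162
  South: 0.15 × 0.12 = 0.018
  East: 0.07 × 0.13 = 0.0091
Normalizing constant = 0.06285.
P(Coastal | complaint) = 0.0102/0.06285 ≈ 0.1623
P(West | complaint) = 0.00935/0.06285 ≈ 0.1488
P(North | complaint) = 0.0162/0.06285 ≈ 0.2578
P(South | complaint) = 0.018/0.06285 ≈ 0.2864
P(East | complaint) = 0.0091/0.06285 ≈ 0.1448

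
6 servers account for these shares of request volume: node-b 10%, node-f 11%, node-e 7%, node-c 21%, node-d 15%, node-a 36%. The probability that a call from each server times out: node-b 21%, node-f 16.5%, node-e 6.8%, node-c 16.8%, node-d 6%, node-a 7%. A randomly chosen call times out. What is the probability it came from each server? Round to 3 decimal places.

Unnormalized posteriors (prior × likelihood):
  node-b: 0.1 × 0.21 = 0.021
  node-f: 0.11 × 0.165 = 0.01815
  node-e: 0.07 × 0.068 = 0.00476
  node-c: 0.21 × 0.168 = 0.03528
  node-d: 0.15 × 0.06 = 0.009
  node-a: 0.36 × 0.07 = 0.0252
Sum = 0.11339.
P(node-b | timeout) = 0.021/0.11339 ≈ 0.185
P(node-f | timeout) = 0.01815/0.11339 ≈ 0.160
P(node-e | timeout) = 0.00476/0.11339 ≈ 0.042
P(node-c | timeout) = 0.03528/0.11339 ≈ 0.311
P(node-d | timeout) = 0.009/0.11339 ≈ 0.079
P(node-a | timeout) = 0.0252/0.11339 ≈ 0.222

node-b 0.185, node-f 0.160, node-e 0.042, node-c 0.311, node-d 0.079, node-a 0.222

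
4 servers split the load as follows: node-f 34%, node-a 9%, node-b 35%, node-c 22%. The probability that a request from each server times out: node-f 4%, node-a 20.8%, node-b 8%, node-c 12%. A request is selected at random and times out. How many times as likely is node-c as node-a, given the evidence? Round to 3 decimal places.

By Bayes' rule, posterior ∝ prior × likelihood:
  node-f: 0.34 × 0.04 = 0.0136
  node-a: 0.09 × 0.208 = 0.01872
  node-b: 0.35 × 0.08 = 0.028
  node-c: 0.22 × 0.12 = 0.0264
Normalizing constant = 0.08672.
The ratio is 0.0264 / 0.01872 (the normalizer cancels) = 1.410.

1.410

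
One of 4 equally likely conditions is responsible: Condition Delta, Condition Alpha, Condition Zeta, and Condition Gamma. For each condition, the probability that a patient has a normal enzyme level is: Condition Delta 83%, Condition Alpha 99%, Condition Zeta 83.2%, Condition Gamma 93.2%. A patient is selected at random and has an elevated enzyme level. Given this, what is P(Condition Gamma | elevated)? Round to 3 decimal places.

Taking complements, P(elevated | each) = Condition Delta 0.17, Condition Alpha 0.01, Condition Zeta 0.168, Condition Gamma 0.068.
With a uniform prior (1/4 each), posterior ∝ likelihood:
  Condition Delta: 0.17
  Condition Alpha: 0.01
  Condition Zeta: 0.168
  Condition Gamma: 0.068
Sum = 0.416.
P(Condition Gamma | evidence) = 0.068 / 0.416 ≈ 0.163.

0.163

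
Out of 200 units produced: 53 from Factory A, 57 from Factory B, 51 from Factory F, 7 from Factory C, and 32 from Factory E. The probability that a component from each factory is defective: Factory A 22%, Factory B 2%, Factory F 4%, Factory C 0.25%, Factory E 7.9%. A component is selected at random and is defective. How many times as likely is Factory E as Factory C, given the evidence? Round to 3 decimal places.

Prior × likelihood for each hypothesis:
  Factory A: 0.265 × 0.22 = 0.0583
  Factory B: 0.285 × 0.02 = 0.0057
  Factory F: 0.255 × 0.04 = 0.0102
  Factory C: 0.035 × 0.0025 = 0.0000875
  Factory E: 0.16 × 0.079 = 0.01264
Sum = 0.0869275.
The ratio is 0.01264 / 0.0000875 (the normalizer cancels) = 144.457.

144.457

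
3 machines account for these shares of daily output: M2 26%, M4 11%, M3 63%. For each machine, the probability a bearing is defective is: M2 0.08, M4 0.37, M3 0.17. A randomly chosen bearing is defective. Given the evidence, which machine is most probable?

M3

By Bayes' rule, posterior ∝ prior × likelihood:
  M2: 0.26 × 0.08 = 0.0208
  M4: 0.11 × 0.37 = 0.0407
  M3: 0.63 × 0.17 = 0.1071
Sum = 0.1686.
Largest term belongs to M3, so M3 is most probable.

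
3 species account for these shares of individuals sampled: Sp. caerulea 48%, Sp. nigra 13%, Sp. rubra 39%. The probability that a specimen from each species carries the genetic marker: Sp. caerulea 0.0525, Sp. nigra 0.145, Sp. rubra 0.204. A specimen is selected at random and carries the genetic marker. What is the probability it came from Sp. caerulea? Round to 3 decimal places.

0.204

By Bayes' rule, posterior ∝ prior × likelihood:
  Sp. caerulea: 0.48 × 0.0525 = 0.0252
  Sp. nigra: 0.13 × 0.145 = 0.01885
  Sp. rubra: 0.39 × 0.204 = 0.07956
Sum = 0.12361.
P(Sp. caerulea | evidence) = 0.0252 / 0.12361 ≈ 0.204.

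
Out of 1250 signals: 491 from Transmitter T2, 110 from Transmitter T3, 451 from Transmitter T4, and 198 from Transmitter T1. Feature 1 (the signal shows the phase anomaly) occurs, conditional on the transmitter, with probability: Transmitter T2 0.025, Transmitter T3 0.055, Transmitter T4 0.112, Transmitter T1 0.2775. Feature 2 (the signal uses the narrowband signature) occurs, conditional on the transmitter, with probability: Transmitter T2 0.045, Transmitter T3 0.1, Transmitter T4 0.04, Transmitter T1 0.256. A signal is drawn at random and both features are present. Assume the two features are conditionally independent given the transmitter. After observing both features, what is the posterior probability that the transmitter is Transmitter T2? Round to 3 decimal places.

By Bayes' rule, posterior ∝ prior × likelihood:
  Transmitter T2: 0.3928 × 0.025 × 0.045 = 0.0004419
  Transmitter T3: 0.088 × 0.055 × 0.1 = 0.000484
  Transmitter T4: 0.3608 × 0.112 × 0.04 = 0.001616384
  Transmitter T1: 0.1584 × 0.2775 × 0.256 = 0.011252736
Sum = 0.01379502.
P(Transmitter T2 | evidence) = 0.0004419 / 0.01379502 ≈ 0.032.

0.032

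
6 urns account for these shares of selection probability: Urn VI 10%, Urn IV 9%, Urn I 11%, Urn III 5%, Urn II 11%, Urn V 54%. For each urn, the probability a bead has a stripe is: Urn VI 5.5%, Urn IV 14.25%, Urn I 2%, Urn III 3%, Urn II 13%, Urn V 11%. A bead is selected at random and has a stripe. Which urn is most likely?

Urn V

By Bayes' rule, posterior ∝ prior × likelihood:
  Urn VI: 0.1 × 0.055 = 0.0055
  Urn IV: 0.09 × 0.1425 = 0.012825
  Urn I: 0.11 × 0.02 = 0.0022
  Urn III: 0.05 × 0.03 = 0.0015
  Urn II: 0.11 × 0.13 = 0.0143
  Urn V: 0.54 × 0.11 = 0.0594
Total = 0.095725.
Largest term belongs to Urn V, so Urn V is most probable.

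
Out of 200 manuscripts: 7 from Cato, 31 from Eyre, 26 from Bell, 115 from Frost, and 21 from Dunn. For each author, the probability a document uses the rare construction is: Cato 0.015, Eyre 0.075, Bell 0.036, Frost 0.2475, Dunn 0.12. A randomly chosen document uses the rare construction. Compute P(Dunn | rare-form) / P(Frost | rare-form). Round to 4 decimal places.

0.0885

Compute prior × likelihood for every hypothesis:
  Cato: 0.035 × 0.015 = 0.000525
  Eyre: 0.155 × 0.075 = 0.011625
  Bell: 0.13 × 0.036 = 0.00468
  Frost: 0.575 × 0.2475 = 0.1423125
  Dunn: 0.105 × 0.12 = 0.0126
Sum = 0.1717425.
The ratio is 0.0126 / 0.1423125 (the normalizer cancels) = 0.0885.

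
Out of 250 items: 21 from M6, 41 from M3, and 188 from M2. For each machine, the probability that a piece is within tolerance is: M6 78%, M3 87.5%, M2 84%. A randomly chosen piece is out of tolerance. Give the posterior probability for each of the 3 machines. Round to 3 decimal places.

Taking complements, P(oversize | each) = M6 0.22, M3 0.125, M2 0.16.
Unnormalized posteriors (prior × likelihood):
  M6: 0.084 × 0.22 = 0.01848
  M3: 0.164 × 0.125 = 0.0205
  M2: 0.752 × 0.16 = 0.12032
Sum = 0.1593.
P(M6 | oversize) = 0.01848/0.1593 ≈ 0.116
P(M3 | oversize) = 0.0205/0.1593 ≈ 0.129
P(M2 | oversize) = 0.12032/0.1593 ≈ 0.755

M6 0.116, M3 0.129, M2 0.755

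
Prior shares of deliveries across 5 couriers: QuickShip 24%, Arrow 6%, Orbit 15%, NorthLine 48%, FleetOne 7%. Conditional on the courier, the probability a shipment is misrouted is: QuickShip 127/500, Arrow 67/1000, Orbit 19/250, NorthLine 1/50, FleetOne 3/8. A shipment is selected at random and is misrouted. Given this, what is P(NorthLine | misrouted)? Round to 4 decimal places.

0.0855

Prior × likelihood for each hypothesis:
  QuickShip: 0.24 × 0.254 = 0.06096
  Arrow: 0.06 × 0.067 = 0.00402
  Orbit: 0.15 × 0.076 = 0.0114
  NorthLine: 0.48 × 0.02 = 0.0096
  FleetOne: 0.07 × 0.375 = 0.02625
Total = 0.11223.
P(NorthLine | evidence) = 0.0096 / 0.11223 ≈ 0.0855.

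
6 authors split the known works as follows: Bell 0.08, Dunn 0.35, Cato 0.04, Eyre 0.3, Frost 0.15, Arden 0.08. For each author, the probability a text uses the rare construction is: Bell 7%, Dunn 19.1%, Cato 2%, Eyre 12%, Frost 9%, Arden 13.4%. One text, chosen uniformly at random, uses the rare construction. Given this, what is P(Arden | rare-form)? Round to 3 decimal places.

Prior × likelihood for each hypothesis:
  Bell: 0.08 × 0.07 = 0.0056
  Dunn: 0.35 × 0.191 = 0.06685
  Cato: 0.04 × 0.02 = 0.0008
  Eyre: 0.3 × 0.12 = 0.036
  Frost: 0.15 × 0.09 = 0.0135
  Arden: 0.08 × 0.134 = 0.01072
Sum = 0.13347.
P(Arden | evidence) = 0.01072 / 0.13347 ≈ 0.080.

0.080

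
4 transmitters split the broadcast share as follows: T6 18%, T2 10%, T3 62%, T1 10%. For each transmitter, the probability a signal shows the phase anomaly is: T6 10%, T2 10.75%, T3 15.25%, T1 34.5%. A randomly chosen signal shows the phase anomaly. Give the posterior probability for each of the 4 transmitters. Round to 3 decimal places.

T6 0.114, T2 0.068, T3 0.599, T1 0.219

Compute prior × likelihood for every hypothesis:
  T6: 0.18 × 0.1 = 0.018
  T2: 0.1 × 0.1075 = 0.01075
  T3: 0.62 × 0.1525 = 0.09455
  T1: 0.1 × 0.345 = 0.0345
Sum = 0.1578.
P(T6 | anomaly) = 0.018/0.1578 ≈ 0.114
P(T2 | anomaly) = 0.01075/0.1578 ≈ 0.068
P(T3 | anomaly) = 0.09455/0.1578 ≈ 0.599
P(T1 | anomaly) = 0.0345/0.1578 ≈ 0.219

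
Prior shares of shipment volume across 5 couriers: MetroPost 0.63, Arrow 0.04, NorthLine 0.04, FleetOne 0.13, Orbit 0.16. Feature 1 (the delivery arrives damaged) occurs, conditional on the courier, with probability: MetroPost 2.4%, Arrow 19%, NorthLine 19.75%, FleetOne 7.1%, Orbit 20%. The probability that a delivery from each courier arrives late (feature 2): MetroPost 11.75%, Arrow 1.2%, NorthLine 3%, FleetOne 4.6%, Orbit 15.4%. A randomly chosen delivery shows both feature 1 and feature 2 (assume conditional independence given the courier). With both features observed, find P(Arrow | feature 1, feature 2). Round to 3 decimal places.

0.012

Prior × likelihood for each hypothesis:
  MetroPost: 0.63 × 0.024 × 0.1175 = 0.0017766
  Arrow: 0.04 × 0.19 × 0.012 = 0.0000912
  NorthLine: 0.04 × 0.1975 × 0.03 = 0.000237
  FleetOne: 0.13 × 0.071 × 0.046 = 0.00042458
  Orbit: 0.16 × 0.2 × 0.154 = 0.004928
Sum = 0.00745738.
P(Arrow | evidence) = 0.0000912 / 0.00745738 ≈ 0.012.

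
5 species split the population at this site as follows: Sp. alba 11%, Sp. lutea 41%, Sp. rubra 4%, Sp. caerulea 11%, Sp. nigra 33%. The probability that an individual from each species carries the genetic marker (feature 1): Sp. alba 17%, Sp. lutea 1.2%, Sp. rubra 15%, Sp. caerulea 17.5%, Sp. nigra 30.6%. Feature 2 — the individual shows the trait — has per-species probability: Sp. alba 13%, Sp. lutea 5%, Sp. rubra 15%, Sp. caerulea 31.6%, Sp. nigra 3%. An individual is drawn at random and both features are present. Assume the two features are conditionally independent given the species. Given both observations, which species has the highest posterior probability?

Sp. caerulea

Compute prior × likelihood for every hypothesis:
  Sp. alba: 0.11 × 0.17 × 0.13 = 0.002431
  Sp. lutea: 0.41 × 0.012 × 0.05 = 0.000246
  Sp. rubra: 0.04 × 0.15 × 0.15 = 0.0009
  Sp. caerulea: 0.11 × 0.175 × 0.316 = 0.006083
  Sp. nigra: 0.33 × 0.306 × 0.03 = 0.0030294
Sum = 0.0126894.
Largest term belongs to Sp. caerulea, so Sp. caerulea is most probable.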